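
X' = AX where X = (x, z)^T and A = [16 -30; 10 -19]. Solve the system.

Coefficient matrix A = [[16, -30], [10, -19]].
Characteristic polynomial det(A - λI) = λ^2 + 3λ - 4 = 0.
Eigenvalues λ = 1, -4.
For λ=1: (A-λI) row 1 is [15, -30], so an eigenvector is (2, 1).
For λ=-4: (A-λI) row 1 is [20, -30], so an eigenvector is (3, 2).
General solution: K_1e^(t)(2,1) + K_2e^(-4t)(3,2).

x(t) = 2K_1e^(t) + 3K_2e^(-4t), z(t) = K_1e^(t) + 2K_2e^(-4t)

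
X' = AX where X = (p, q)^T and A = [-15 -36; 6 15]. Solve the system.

p(t) = -3c_1e^(-3t) - 2c_2e^(3t), q(t) = c_1e^(-3t) + c_2e^(3t)

Coefficient matrix A = [[-15, -36], [6, 15]].
Characteristic polynomial det(A - λI) = λ^2 - 9 = 0.
Eigenvalues λ = -3, 3.
For λ=-3: (A-λI) row 1 is [-12, -36], so an eigenvector is (-3, 1).
For λ=3: (A-λI) row 1 is [-18, -36], so an eigenvector is (-2, 1).
General solution: c_1e^(-3t)(-3,1) + c_2e^(3t)(-2,1).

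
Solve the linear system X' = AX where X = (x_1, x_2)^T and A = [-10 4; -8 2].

Coefficient matrix A = [[-10, 4], [-8, 2]].
Characteristic polynomial det(A - λI) = λ^2 + 8λ + 12 = 0.
Eigenvalues λ = -2, -6.
For λ=-2: (A-λI) row 1 is [-8, 4], so an eigenvector is (-1, -2).
For λ=-6: (A-λI) row 1 is [-4, 4], so an eigenvector is (-1, -1).
General solution: K_1e^(-2t)(-1,-2) + K_2e^(-6t)(-1,-1).

x_1(t) = -K_1e^(-2t) - K_2e^(-6t), x_2(t) = -2K_1e^(-2t) - K_2e^(-6t)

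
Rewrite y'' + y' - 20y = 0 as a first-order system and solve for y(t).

Let x_1 = y, x_2 = y'. Then x_1' = x_2 and x_2' = 20x_1 - x_2.
A = [[0,1],[20,-1]]; det(A-λI) = λ^2 + λ - 20.
Eigenvalues λ = 4, -5 with eigenvectors (1,4), (1,-5).

y(t) = K_1e^(4t) + K_2e^(-5t)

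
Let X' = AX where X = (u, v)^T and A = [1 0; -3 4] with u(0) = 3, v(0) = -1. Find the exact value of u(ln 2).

A = [[1,0],[-3,4]]; eigenvalues λ = 1, 4.
Eigenvectors: (1,1) for λ=1, (0,-1) for λ=4.
From the initial condition, c_1 = 3, c_2 = 4.
u(ln 2) = (3)(2^1)(1) + (4)(2^4)(0) = 6.

6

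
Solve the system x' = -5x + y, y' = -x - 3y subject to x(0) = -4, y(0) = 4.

x(t) = 8te^(-4t) - 4e^(-4t), y(t) = 8te^(-4t) + 4e^(-4t)

Coefficient matrix A = [[-5, 1], [-1, -3]].
Characteristic polynomial det(A - λI) = λ^2 + 8λ + 16 = 0.
Single eigenvalue λ = -4 with algebraic multiplicity 2.
Eigenvector v = (-1,-1); generalized eigenvector w with (A-λI)w=v is (-2,-3).
General solution: e^(-4t)[K_1·v + K_2·(t·v + w)].
Applying x(0)=-4, y(0)=4 gives K_1=20, K_2=-8.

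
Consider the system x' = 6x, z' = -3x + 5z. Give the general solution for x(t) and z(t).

x(t) = C_2e^(6t), z(t) = C_1e^(5t) - 3C_2e^(6t)

Coefficient matrix A = [[6, 0], [-3, 5]].
Characteristic polynomial det(A - λI) = λ^2 - 11λ + 30 = 0.
Eigenvalues λ = 5, 6.
For λ=5: (A-λI) row 1 is [1, 0], so an eigenvector is (0, 1).
For λ=6: (A-λI) row 2 is [-3, -1], so an eigenvector is (1, -3).
General solution: C_1e^(5t)(0,1) + C_2e^(6t)(1,-3).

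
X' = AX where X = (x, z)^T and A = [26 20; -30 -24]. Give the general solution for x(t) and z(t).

x(t) = -C_1e^(6t) - 2C_2e^(-4t), z(t) = C_1e^(6t) + 3C_2e^(-4t)

Coefficient matrix A = [[26, 20], [-30, -24]].
Characteristic polynomial det(A - λI) = λ^2 - 2λ - 24 = 0.
Eigenvalues λ = 6, -4.
For λ=6: (A-λI) row 1 is [20, 20], so an eigenvector is (-1, 1).
For λ=-4: (A-λI) row 1 is [30, 20], so an eigenvector is (-2, 3).
General solution: C_1e^(6t)(-1,1) + C_2e^(-4t)(-2,3).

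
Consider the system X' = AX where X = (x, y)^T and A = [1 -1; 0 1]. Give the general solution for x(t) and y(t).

x(t) = -C_1e^(t) - C_2te^(t) - 2C_2e^(t), y(t) = C_2e^(t)

Coefficient matrix A = [[1, -1], [0, 1]].
Characteristic polynomial det(A - λI) = λ^2 - 2λ + 1 = 0.
Single eigenvalue λ = 1 with algebraic multiplicity 2.
Eigenvector v = (-1,0); generalized eigenvector w with (A-λI)w=v is (-2,1).
General solution: e^(t)[C_1·v + C_2·(t·v + w)].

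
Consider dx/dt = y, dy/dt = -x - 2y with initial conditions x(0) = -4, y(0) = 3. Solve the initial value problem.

x(t) = -te^(-t) - 4e^(-t), y(t) = te^(-t) + 3e^(-t)

Coefficient matrix A = [[0, 1], [-1, -2]].
Characteristic polynomial det(A - λI) = λ^2 + 2λ + 1 = 0.
Single eigenvalue λ = -1 with algebraic multiplicity 2.
Eigenvector v = (1,-1); generalized eigenvector w with (A-λI)w=v is (1,0).
General solution: e^(-t)[c_1·v + c_2·(t·v + w)].
Applying x(0)=-4, y(0)=3 gives c_1=-3, c_2=-1.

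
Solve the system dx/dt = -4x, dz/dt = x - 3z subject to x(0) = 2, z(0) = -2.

x(t) = 2e^(-4t), z(t) = -2e^(-4t)

Coefficient matrix A = [[-4, 0], [1, -3]].
Characteristic polynomial det(A - λI) = λ^2 + 7λ + 12 = 0.
Eigenvalues λ = -4, -3.
For λ=-4: (A-λI) row 2 is [1, 1], so an eigenvector is (-1, 1).
For λ=-3: (A-λI) row 1 is [-1, 0], so an eigenvector is (0, 1).
General solution: c_1e^(-4t)(-1,1) + c_2e^(-3t)(0,1).
Applying x(0)=2, z(0)=-2 gives c_1=-2, c_2=0.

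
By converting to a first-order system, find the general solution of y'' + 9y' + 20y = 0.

Let x_1 = y, x_2 = y'. Then x_1' = x_2 and x_2' = -20x_1 - 9x_2.
A = [[0,1],[-20,-9]]; det(A-λI) = λ^2 + 9λ + 20.
Eigenvalues λ = -4, -5 with eigenvectors (1,-4), (1,-5).

y(t) = c_1e^(-4t) + c_2e^(-5t)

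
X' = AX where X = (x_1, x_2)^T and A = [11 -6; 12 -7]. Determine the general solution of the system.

x_1(t) = -C_1e^(-t) + C_2e^(5t), x_2(t) = -2C_1e^(-t) + C_2e^(5t)

Coefficient matrix A = [[11, -6], [12, -7]].
Characteristic polynomial det(A - λI) = λ^2 - 4λ - 5 = 0.
Eigenvalues λ = -1, 5.
For λ=-1: (A-λI) row 1 is [12, -6], so an eigenvector is (-1, -2).
For λ=5: (A-λI) row 1 is [6, -6], so an eigenvector is (1, 1).
General solution: C_1e^(-t)(-1,-2) + C_2e^(5t)(1,1).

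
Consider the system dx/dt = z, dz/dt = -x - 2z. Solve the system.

x(t) = K_1e^(-t) + K_2te^(-t) + K_2e^(-t), z(t) = -K_1e^(-t) - K_2te^(-t)

Coefficient matrix A = [[0, 1], [-1, -2]].
Characteristic polynomial det(A - λI) = λ^2 + 2λ + 1 = 0.
Single eigenvalue λ = -1 with algebraic multiplicity 2.
Eigenvector v = (1,-1); generalized eigenvector w with (A-λI)w=v is (1,0).
General solution: e^(-t)[K_1·v + K_2·(t·v + w)].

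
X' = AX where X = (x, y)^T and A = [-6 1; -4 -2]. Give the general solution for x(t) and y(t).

Coefficient matrix A = [[-6, 1], [-4, -2]].
Characteristic polynomial det(A - λI) = λ^2 + 8λ + 16 = 0.
Single eigenvalue λ = -4 with algebraic multiplicity 2.
Eigenvector v = (1,2); generalized eigenvector w with (A-λI)w=v is (-2,-3).
General solution: e^(-4t)[C_1·v + C_2·(t·v + w)].

x(t) = C_1e^(-4t) + C_2te^(-4t) - 2C_2e^(-4t), y(t) = 2C_1e^(-4t) + 2C_2te^(-4t) - 3C_2e^(-4t)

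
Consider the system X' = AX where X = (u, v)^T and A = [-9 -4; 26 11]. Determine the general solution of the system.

Coefficient matrix A = [[-9, -4], [26, 11]].
Characteristic polynomial det(A - λI) = λ^2 - 2λ + 5 = 0.
Eigenvalues λ = 1 ± 2i (complex conjugate pair).
For λ=1+2i: an eigenvector is (-1,2) - i(1,-3) = (-1 - i, 2 + 3i).
A real fundamental pair from Re and Im of e^((1+2i)t)v: X_1 = e^(t)(cos(2t)·(-1,2) + sin(2t)·(1,-3)), X_2 = e^(t)(sin(2t)·(-1,2) - cos(2t)·(1,-3)).
General solution: c_1X_1 + c_2X_2.

u(t) = c_1e^(t)sin(2t) - c_1e^(t)cos(2t) - c_2e^(t)sin(2t) - c_2e^(t)cos(2t), v(t) = -3c_1e^(t)sin(2t) + 2c_1e^(t)cos(2t) + 2c_2e^(t)sin(2t) + 3c_2e^(t)cos(2t)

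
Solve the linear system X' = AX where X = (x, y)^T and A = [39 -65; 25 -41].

x(t) = 2C_1e^(-t)sin(5t) - 3C_1e^(-t)cos(5t) - 3C_2e^(-t)sin(5t) - 2C_2e^(-t)cos(5t), y(t) = C_1e^(-t)sin(5t) - 2C_1e^(-t)cos(5t) - 2C_2e^(-t)sin(5t) - C_2e^(-t)cos(5t)

Coefficient matrix A = [[39, -65], [25, -41]].
Characteristic polynomial det(A - λI) = λ^2 + 2λ + 26 = 0.
Eigenvalues λ = -1 ± 5i (complex conjugate pair).
For λ=-1+5i: an eigenvector is (-3,-2) - i(2,1) = (-3 - 2i, -2 - i).
A real fundamental pair from Re and Im of e^((-1+5i)t)v: X_1 = e^(-t)(cos(5t)·(-3,-2) + sin(5t)·(2,1)), X_2 = e^(-t)(sin(5t)·(-3,-2) - cos(5t)·(2,1)).
General solution: C_1X_1 + C_2X_2.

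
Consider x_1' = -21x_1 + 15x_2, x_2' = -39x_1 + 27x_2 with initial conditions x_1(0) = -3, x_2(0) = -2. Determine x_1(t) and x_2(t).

x_1(t) = 14e^(3t)sin(3t) - 3e^(3t)cos(3t), x_2(t) = 23e^(3t)sin(3t) - 2e^(3t)cos(3t)

Coefficient matrix A = [[-21, 15], [-39, 27]].
Characteristic polynomial det(A - λI) = λ^2 - 6λ + 18 = 0.
Eigenvalues λ = 3 ± 3i (complex conjugate pair).
For λ=3+3i: an eigenvector is (1,2) - i(2,3) = (1 - 2i, 2 - 3i).
A real fundamental pair from Re and Im of e^((3+3i)t)v: X_1 = e^(3t)(cos(3t)·(1,2) + sin(3t)·(2,3)), X_2 = e^(3t)(sin(3t)·(1,2) - cos(3t)·(2,3)).
General solution: K_1X_1 + K_2X_2.
Applying x_1(0)=-3, x_2(0)=-2 gives K_1=5, K_2=4.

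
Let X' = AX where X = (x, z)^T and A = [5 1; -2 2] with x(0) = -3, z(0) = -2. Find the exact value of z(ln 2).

48

A = [[5,1],[-2,2]]; eigenvalues λ = 4, 3.
Eigenvectors: (-1,1) for λ=4, (-1,2) for λ=3.
From the initial condition, c_1 = 8, c_2 = -5.
z(ln 2) = (8)(2^4)(1) + (-5)(2^3)(2) = 48.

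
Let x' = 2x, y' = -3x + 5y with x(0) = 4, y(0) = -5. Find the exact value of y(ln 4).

A = [[2,0],[-3,5]]; eigenvalues λ = 5, 2.
Eigenvectors: (0,-1) for λ=5, (1,1) for λ=2.
From the initial condition, c_1 = 9, c_2 = 4.
y(ln 4) = (9)(4^5)(-1) + (4)(4^2)(1) = -9152.

-9152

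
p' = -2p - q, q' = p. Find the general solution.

p(t) = -C_1e^(-t) - C_2te^(-t) + 3C_2e^(-t), q(t) = C_1e^(-t) + C_2te^(-t) - 2C_2e^(-t)

Coefficient matrix A = [[-2, -1], [1, 0]].
Characteristic polynomial det(A - λI) = λ^2 + 2λ + 1 = 0.
Single eigenvalue λ = -1 with algebraic multiplicity 2.
Eigenvector v = (-1,1); generalized eigenvector w with (A-λI)w=v is (3,-2).
General solution: e^(-t)[C_1·v + C_2·(t·v + w)].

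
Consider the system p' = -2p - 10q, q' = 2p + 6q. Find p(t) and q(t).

Coefficient matrix A = [[-2, -10], [2, 6]].
Characteristic polynomial det(A - λI) = λ^2 - 4λ + 8 = 0.
Eigenvalues λ = 2 ± 2i (complex conjugate pair).
For λ=2+2i: an eigenvector is (-1,0) - i(2,-1) = (-1 - 2i, 0 + i).
A real fundamental pair from Re and Im of e^((2+2i)t)v: X_1 = e^(2t)(cos(2t)·(-1,0) + sin(2t)·(2,-1)), X_2 = e^(2t)(sin(2t)·(-1,0) - cos(2t)·(2,-1)).
General solution: C_1X_1 + C_2X_2.

p(t) = 2C_1e^(2t)sin(2t) - C_1e^(2t)cos(2t) - C_2e^(2t)sin(2t) - 2C_2e^(2t)cos(2t), q(t) = -C_1e^(2t)sin(2t) + C_2e^(2t)cos(2t)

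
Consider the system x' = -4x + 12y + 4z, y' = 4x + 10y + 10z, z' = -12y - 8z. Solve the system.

x(t) = K_1e^(4t) + 4K_2e^(-4t) - 2K_3e^(-2t), y(t) = K_1e^(4t) + K_2e^(-4t) - K_3e^(-2t), z(t) = -K_1e^(4t) - 3K_2e^(-4t) + 2K_3e^(-2t)

Coefficient matrix A = [[-4, 12, 4], [4, 10, 10], [0, -12, -8]].
det(A - λI) = 0 gives eigenvalues λ = 4, -4, -2.
For λ=4: eigenvector (1,1,-1).
For λ=-4: eigenvector (4,1,-3).
For λ=-2: eigenvector (-2,-1,2).
General solution: K_1e^(4t)(1,1,-1) + K_2e^(-4t)(4,1,-3) + K_3e^(-2t)(-2,-1,2).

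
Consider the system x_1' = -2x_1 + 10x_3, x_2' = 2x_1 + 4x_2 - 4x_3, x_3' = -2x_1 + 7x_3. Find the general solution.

Coefficient matrix A = [[-2, 0, 10], [2, 4, -4], [-2, 0, 7]].
det(A - λI) = 0 gives eigenvalues λ = 3, 4, 2.
For λ=3: eigenvector (2,0,1).
For λ=4: eigenvector (0,1,0).
For λ=2: eigenvector (5,-1,2).
General solution: c_1e^(3t)(2,0,1) + c_2e^(4t)(0,1,0) + c_3e^(2t)(5,-1,2).

x_1(t) = 2c_1e^(3t) + 5c_3e^(2t), x_2(t) = c_2e^(4t) - c_3e^(2t), x_3(t) = c_1e^(3t) + 2c_3e^(2t)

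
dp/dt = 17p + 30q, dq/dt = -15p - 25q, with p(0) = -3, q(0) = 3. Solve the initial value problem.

Coefficient matrix A = [[17, 30], [-15, -25]].
Characteristic polynomial det(A - λI) = λ^2 + 8λ + 25 = 0.
Eigenvalues λ = -4 ± 3i (complex conjugate pair).
For λ=-4+3i: an eigenvector is (-3,2) - i(-1,1) = (-3 + i, 2 - i).
A real fundamental pair from Re and Im of e^((-4+3i)t)v: X_1 = e^(-4t)(cos(3t)·(-3,2) + sin(3t)·(-1,1)), X_2 = e^(-4t)(sin(3t)·(-3,2) - cos(3t)·(-1,1)).
General solution: c_1X_1 + c_2X_2.
Applying p(0)=-3, q(0)=3 gives c_1=0, c_2=-3.

p(t) = 9e^(-4t)sin(3t) - 3e^(-4t)cos(3t), q(t) = -6e^(-4t)sin(3t) + 3e^(-4t)cos(3t)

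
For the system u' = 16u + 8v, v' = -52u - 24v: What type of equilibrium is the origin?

stable spiral

A = [[16,8],[-52,-24]]; det(A-λI) = λ^2 + 8λ + 32.
λ = -4 ± 4i: negative real part.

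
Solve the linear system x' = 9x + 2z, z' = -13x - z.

Coefficient matrix A = [[9, 2], [-13, -1]].
Characteristic polynomial det(A - λI) = λ^2 - 8λ + 17 = 0.
Eigenvalues λ = 4 ± i (complex conjugate pair).
For λ=4+i: an eigenvector is (-1,3) - i(1,-2) = (-1 - i, 3 + 2i).
A real fundamental pair from Re and Im of e^((4+i)t)v: X_1 = e^(4t)(cos(t)·(-1,3) + sin(t)·(1,-2)), X_2 = e^(4t)(sin(t)·(-1,3) - cos(t)·(1,-2)).
General solution: K_1X_1 + K_2X_2.

x(t) = K_1e^(4t)sin(t) - K_1e^(4t)cos(t) - K_2e^(4t)sin(t) - K_2e^(4t)cos(t), z(t) = -2K_1e^(4t)sin(t) + 3K_1e^(4t)cos(t) + 3K_2e^(4t)sin(t) + 2K_2e^(4t)cos(t)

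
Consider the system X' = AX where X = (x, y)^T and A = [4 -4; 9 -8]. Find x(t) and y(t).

x(t) = -2C_1e^(-2t) - 2C_2te^(-2t) - C_2e^(-2t), y(t) = -3C_1e^(-2t) - 3C_2te^(-2t) - C_2e^(-2t)

Coefficient matrix A = [[4, -4], [9, -8]].
Characteristic polynomial det(A - λI) = λ^2 + 4λ + 4 = 0.
Single eigenvalue λ = -2 with algebraic multiplicity 2.
Eigenvector v = (-2,-3); generalized eigenvector w with (A-λI)w=v is (-1,-1).
General solution: e^(-2t)[C_1·v + C_2·(t·v + w)].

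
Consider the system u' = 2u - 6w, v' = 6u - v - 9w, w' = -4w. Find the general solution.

u(t) = C_2e^(2t) + C_3e^(-4t), v(t) = C_1e^(-t) + 2C_2e^(2t) + C_3e^(-4t), w(t) = C_3e^(-4t)

Coefficient matrix A = [[2, 0, -6], [6, -1, -9], [0, 0, -4]].
det(A - λI) = 0 gives eigenvalues λ = -1, 2, -4.
For λ=-1: eigenvector (0,1,0).
For λ=2: eigenvector (1,2,0).
For λ=-4: eigenvector (1,1,1).
General solution: C_1e^(-t)(0,1,0) + C_2e^(2t)(1,2,0) + C_3e^(-4t)(1,1,1).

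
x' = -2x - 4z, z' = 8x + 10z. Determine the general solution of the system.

x(t) = C_1e^(6t) - C_2e^(2t), z(t) = -2C_1e^(6t) + C_2e^(2t)

Coefficient matrix A = [[-2, -4], [8, 10]].
Characteristic polynomial det(A - λI) = λ^2 - 8λ + 12 = 0.
Eigenvalues λ = 6, 2.
For λ=6: (A-λI) row 1 is [-8, -4], so an eigenvector is (1, -2).
For λ=2: (A-λI) row 1 is [-4, -4], so an eigenvector is (-1, 1).
General solution: C_1e^(6t)(1,-2) + C_2e^(2t)(-1,1).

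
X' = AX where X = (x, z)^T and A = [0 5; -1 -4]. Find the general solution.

Coefficient matrix A = [[0, 5], [-1, -4]].
Characteristic polynomial det(A - λI) = λ^2 + 4λ + 5 = 0.
Eigenvalues λ = -2 ± i (complex conjugate pair).
For λ=-2+i: an eigenvector is (2,-1) - i(-1,0) = (2 + i, -1).
A real fundamental pair from Re and Im of e^((-2+i)t)v: X_1 = e^(-2t)(cos(t)·(2,-1) + sin(t)·(-1,0)), X_2 = e^(-2t)(sin(t)·(2,-1) - cos(t)·(-1,0)).
General solution: c_1X_1 + c_2X_2.

x(t) = -c_1e^(-2t)sin(t) + 2c_1e^(-2t)cos(t) + 2c_2e^(-2t)sin(t) + c_2e^(-2t)cos(t), z(t) = -c_1e^(-2t)cos(t) - c_2e^(-2t)sin(t)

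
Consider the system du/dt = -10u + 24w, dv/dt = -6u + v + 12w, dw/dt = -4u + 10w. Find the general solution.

Coefficient matrix A = [[-10, 0, 24], [-6, 1, 12], [-4, 0, 10]].
det(A - λI) = 0 gives eigenvalues λ = -2, 1, 2.
For λ=-2: eigenvector (3,2,1).
For λ=1: eigenvector (0,1,0).
For λ=2: eigenvector (2,0,1).
General solution: c_1e^(-2t)(3,2,1) + c_2e^(t)(0,1,0) + c_3e^(2t)(2,0,1).

u(t) = 3c_1e^(-2t) + 2c_3e^(2t), v(t) = 2c_1e^(-2t) + c_2e^(t), w(t) = c_1e^(-2t) + c_3e^(2t)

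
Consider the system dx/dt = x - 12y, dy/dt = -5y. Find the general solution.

x(t) = K_1e^(t) - 2K_2e^(-5t), y(t) = -K_2e^(-5t)

Coefficient matrix A = [[1, -12], [0, -5]].
Characteristic polynomial det(A - λI) = λ^2 + 4λ - 5 = 0.
Eigenvalues λ = 1, -5.
For λ=1: (A-λI) row 1 is [0, -12], so an eigenvector is (1, 0).
For λ=-5: (A-λI) row 1 is [6, -12], so an eigenvector is (-2, -1).
General solution: K_1e^(t)(1,0) + K_2e^(-5t)(-2,-1).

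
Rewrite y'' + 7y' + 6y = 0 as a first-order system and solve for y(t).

Let x_1 = y, x_2 = y'. Then x_1' = x_2 and x_2' = -6x_1 - 7x_2.
A = [[0,1],[-6,-7]]; det(A-λI) = λ^2 + 7λ + 6.
Eigenvalues λ = -6, -1 with eigenvectors (1,-6), (1,-1).

y(t) = K_1e^(-6t) + K_2e^(-t)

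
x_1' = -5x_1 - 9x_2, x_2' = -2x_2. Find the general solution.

Coefficient matrix A = [[-5, -9], [0, -2]].
Characteristic polynomial det(A - λI) = λ^2 + 7λ + 10 = 0.
Eigenvalues λ = -2, -5.
For λ=-2: (A-λI) row 1 is [-3, -9], so an eigenvector is (-3, 1).
For λ=-5: (A-λI) row 1 is [0, -9], so an eigenvector is (1, 0).
General solution: K_1e^(-2t)(-3,1) + K_2e^(-5t)(1,0).

x_1(t) = -3K_1e^(-2t) + K_2e^(-5t), x_2(t) = K_1e^(-2t)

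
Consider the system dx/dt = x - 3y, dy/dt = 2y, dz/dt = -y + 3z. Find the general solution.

x(t) = c_1e^(t) - 3c_3e^(2t), y(t) = c_3e^(2t), z(t) = -c_2e^(3t) + c_3e^(2t)

Coefficient matrix A = [[1, -3, 0], [0, 2, 0], [0, -1, 3]].
det(A - λI) = 0 gives eigenvalues λ = 1, 3, 2.
For λ=1: eigenvector (1,0,0).
For λ=3: eigenvector (0,0,-1).
For λ=2: eigenvector (-3,1,1).
General solution: c_1e^(t)(1,0,0) + c_2e^(3t)(0,0,-1) + c_3e^(2t)(-3,1,1).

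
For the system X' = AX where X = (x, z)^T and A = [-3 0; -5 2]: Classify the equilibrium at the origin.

saddle

A = [[-3,0],[-5,2]]; det(A-λI) = λ^2 + λ - 6.
λ = -3, 2: opposite signs.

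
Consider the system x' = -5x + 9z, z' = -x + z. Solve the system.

x(t) = 3C_1e^(-2t) + 3C_2te^(-2t) + 2C_2e^(-2t), z(t) = C_1e^(-2t) + C_2te^(-2t) + C_2e^(-2t)

Coefficient matrix A = [[-5, 9], [-1, 1]].
Characteristic polynomial det(A - λI) = λ^2 + 4λ + 4 = 0.
Single eigenvalue λ = -2 with algebraic multiplicity 2.
Eigenvector v = (3,1); generalized eigenvector w with (A-λI)w=v is (2,1).
General solution: e^(-2t)[C_1·v + C_2·(t·v + w)].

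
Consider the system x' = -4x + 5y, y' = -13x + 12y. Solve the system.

x(t) = K_1e^(4t)sin(t) - 2K_1e^(4t)cos(t) - 2K_2e^(4t)sin(t) - K_2e^(4t)cos(t), y(t) = 2K_1e^(4t)sin(t) - 3K_1e^(4t)cos(t) - 3K_2e^(4t)sin(t) - 2K_2e^(4t)cos(t)

Coefficient matrix A = [[-4, 5], [-13, 12]].
Characteristic polynomial det(A - λI) = λ^2 - 8λ + 17 = 0.
Eigenvalues λ = 4 ± i (complex conjugate pair).
For λ=4+i: an eigenvector is (-2,-3) - i(1,2) = (-2 - i, -3 - 2i).
A real fundamental pair from Re and Im of e^((4+i)t)v: X_1 = e^(4t)(cos(t)·(-2,-3) + sin(t)·(1,2)), X_2 = e^(4t)(sin(t)·(-2,-3) - cos(t)·(1,2)).
General solution: K_1X_1 + K_2X_2.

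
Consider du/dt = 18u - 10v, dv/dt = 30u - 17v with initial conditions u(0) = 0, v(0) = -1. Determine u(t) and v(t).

Coefficient matrix A = [[18, -10], [30, -17]].
Characteristic polynomial det(A - λI) = λ^2 - λ - 6 = 0.
Eigenvalues λ = 3, -2.
For λ=3: (A-λI) row 1 is [15, -10], so an eigenvector is (-2, -3).
For λ=-2: (A-λI) row 1 is [20, -10], so an eigenvector is (-1, -2).
General solution: K_1e^(3t)(-2,-3) + K_2e^(-2t)(-1,-2).
Applying u(0)=0, v(0)=-1 gives K_1=-1, K_2=2.

u(t) = 2e^(3t) - 2e^(-2t), v(t) = 3e^(3t) - 4e^(-2t)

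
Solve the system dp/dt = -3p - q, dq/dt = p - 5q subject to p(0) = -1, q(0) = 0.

Coefficient matrix A = [[-3, -1], [1, -5]].
Characteristic polynomial det(A - λI) = λ^2 + 8λ + 16 = 0.
Single eigenvalue λ = -4 with algebraic multiplicity 2.
Eigenvector v = (-1,-1); generalized eigenvector w with (A-λI)w=v is (-3,-2).
General solution: e^(-4t)[c_1·v + c_2·(t·v + w)].
Applying p(0)=-1, q(0)=0 gives c_1=-2, c_2=1.

p(t) = -te^(-4t) - e^(-4t), q(t) = -te^(-4t)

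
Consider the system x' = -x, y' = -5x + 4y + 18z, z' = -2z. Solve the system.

x(t) = c_2e^(-t), y(t) = -c_1e^(4t) + c_2e^(-t) - 3c_3e^(-2t), z(t) = c_3e^(-2t)

Coefficient matrix A = [[-1, 0, 0], [-5, 4, 18], [0, 0, -2]].
det(A - λI) = 0 gives eigenvalues λ = 4, -1, -2.
For λ=4: eigenvector (0,-1,0).
For λ=-1: eigenvector (1,1,0).
For λ=-2: eigenvector (0,-3,1).
General solution: c_1e^(4t)(0,-1,0) + c_2e^(-t)(1,1,0) + c_3e^(-2t)(0,-3,1).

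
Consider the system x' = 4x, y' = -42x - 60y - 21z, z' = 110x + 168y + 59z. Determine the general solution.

Coefficient matrix A = [[4, 0, 0], [-42, -60, -21], [110, 168, 59]].
det(A - λI) = 0 gives eigenvalues λ = 4, -4, 3.
For λ=4: eigenvector (1,0,-2).
For λ=-4: eigenvector (0,3,-8).
For λ=3: eigenvector (0,-1,3).
General solution: c_1e^(4t)(1,0,-2) + c_2e^(-4t)(0,3,-8) + c_3e^(3t)(0,-1,3).

x(t) = c_1e^(4t), y(t) = 3c_2e^(-4t) - c_3e^(3t), z(t) = -2c_1e^(4t) - 8c_2e^(-4t) + 3c_3e^(3t)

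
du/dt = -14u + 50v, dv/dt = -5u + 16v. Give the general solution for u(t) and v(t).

Coefficient matrix A = [[-14, 50], [-5, 16]].
Characteristic polynomial det(A - λI) = λ^2 - 2λ + 26 = 0.
Eigenvalues λ = 1 ± 5i (complex conjugate pair).
For λ=1+5i: an eigenvector is (1,0) - i(-3,-1) = (1 + 3i, 0 + i).
A real fundamental pair from Re and Im of e^((1+5i)t)v: X_1 = e^(t)(cos(5t)·(1,0) + sin(5t)·(-3,-1)), X_2 = e^(t)(sin(5t)·(1,0) - cos(5t)·(-3,-1)).
General solution: c_1X_1 + c_2X_2.

u(t) = -3c_1e^(t)sin(5t) + c_1e^(t)cos(5t) + c_2e^(t)sin(5t) + 3c_2e^(t)cos(5t), v(t) = -c_1e^(t)sin(5t) + c_2e^(t)cos(5t)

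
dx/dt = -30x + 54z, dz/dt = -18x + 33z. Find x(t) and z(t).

x(t) = 2C_1e^(-3t) + 3C_2e^(6t), z(t) = C_1e^(-3t) + 2C_2e^(6t)

Coefficient matrix A = [[-30, 54], [-18, 33]].
Characteristic polynomial det(A - λI) = λ^2 - 3λ - 18 = 0.
Eigenvalues λ = -3, 6.
For λ=-3: (A-λI) row 1 is [-27, 54], so an eigenvector is (2, 1).
For λ=6: (A-λI) row 1 is [-36, 54], so an eigenvector is (3, 2).
General solution: C_1e^(-3t)(2,1) + C_2e^(6t)(3,2).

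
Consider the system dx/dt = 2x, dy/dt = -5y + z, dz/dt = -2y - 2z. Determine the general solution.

Coefficient matrix A = [[2, 0, 0], [0, -5, 1], [0, -2, -2]].
det(A - λI) = 0 gives eigenvalues λ = 2, -3, -4.
For λ=2: eigenvector (1,0,0).
For λ=-3: eigenvector (0,-1,-2).
For λ=-4: eigenvector (0,1,1).
General solution: C_1e^(2t)(1,0,0) + C_2e^(-3t)(0,-1,-2) + C_3e^(-4t)(0,1,1).

x(t) = C_1e^(2t), y(t) = -C_2e^(-3t) + C_3e^(-4t), z(t) = -2C_2e^(-3t) + C_3e^(-4t)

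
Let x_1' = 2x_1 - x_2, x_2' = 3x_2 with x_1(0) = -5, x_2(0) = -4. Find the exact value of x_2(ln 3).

-108

A = [[2,-1],[0,3]]; eigenvalues λ = 3, 2.
Eigenvectors: (1,-1) for λ=3, (1,0) for λ=2.
From the initial condition, c_1 = 4, c_2 = -9.
x_2(ln 3) = (4)(3^3)(-1) + (-9)(3^2)(0) = -108.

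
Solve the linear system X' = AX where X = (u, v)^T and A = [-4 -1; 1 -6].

Coefficient matrix A = [[-4, -1], [1, -6]].
Characteristic polynomial det(A - λI) = λ^2 + 10λ + 25 = 0.
Single eigenvalue λ = -5 with algebraic multiplicity 2.
Eigenvector v = (-1,-1); generalized eigenvector w with (A-λI)w=v is (0,1).
General solution: e^(-5t)[C_1·v + C_2·(t·v + w)].

u(t) = -C_1e^(-5t) - C_2te^(-5t), v(t) = -C_1e^(-5t) - C_2te^(-5t) + C_2e^(-5t)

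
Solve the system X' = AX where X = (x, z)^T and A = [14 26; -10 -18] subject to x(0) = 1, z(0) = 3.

Coefficient matrix A = [[14, 26], [-10, -18]].
Characteristic polynomial det(A - λI) = λ^2 + 4λ + 8 = 0.
Eigenvalues λ = -2 ± 2i (complex conjugate pair).
For λ=-2+2i: an eigenvector is (-2,1) - i(-3,2) = (-2 + 3i, 1 - 2i).
A real fundamental pair from Re and Im of e^((-2+2i)t)v: X_1 = e^(-2t)(cos(2t)·(-2,1) + sin(2t)·(-3,2)), X_2 = e^(-2t)(sin(2t)·(-2,1) - cos(2t)·(-3,2)).
General solution: K_1X_1 + K_2X_2.
Applying x(0)=1, z(0)=3 gives K_1=-11, K_2=-7.

x(t) = 47e^(-2t)sin(2t) + e^(-2t)cos(2t), z(t) = -29e^(-2t)sin(2t) + 3e^(-2t)cos(2t)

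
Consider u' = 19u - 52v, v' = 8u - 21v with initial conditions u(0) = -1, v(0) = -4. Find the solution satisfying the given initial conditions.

Coefficient matrix A = [[19, -52], [8, -21]].
Characteristic polynomial det(A - λI) = λ^2 + 2λ + 17 = 0.
Eigenvalues λ = -1 ± 4i (complex conjugate pair).
For λ=-1+4i: an eigenvector is (2,1) - i(-3,-1) = (2 + 3i, 1 + i).
A real fundamental pair from Re and Im of e^((-1+4i)t)v: X_1 = e^(-t)(cos(4t)·(2,1) + sin(4t)·(-3,-1)), X_2 = e^(-t)(sin(4t)·(2,1) - cos(4t)·(-3,-1)).
General solution: K_1X_1 + K_2X_2.
Applying u(0)=-1, v(0)=-4 gives K_1=-11, K_2=7.

u(t) = 47e^(-t)sin(4t) - e^(-t)cos(4t), v(t) = 18e^(-t)sin(4t) - 4e^(-t)cos(4t)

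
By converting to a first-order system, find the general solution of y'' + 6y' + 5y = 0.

y(t) = c_1e^(-t) + c_2e^(-5t)

Let x_1 = y, x_2 = y'. Then x_1' = x_2 and x_2' = -5x_1 - 6x_2.
A = [[0,1],[-5,-6]]; det(A-λI) = λ^2 + 6λ + 5.
Eigenvalues λ = -1, -5 with eigenvectors (1,-1), (1,-5).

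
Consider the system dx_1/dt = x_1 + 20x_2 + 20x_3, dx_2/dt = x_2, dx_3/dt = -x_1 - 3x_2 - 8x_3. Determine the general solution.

Coefficient matrix A = [[1, 20, 20], [0, 1, 0], [-1, -3, -8]].
det(A - λI) = 0 gives eigenvalues λ = -3, -4, 1.
For λ=-3: eigenvector (5,0,-1).
For λ=-4: eigenvector (-4,0,1).
For λ=1: eigenvector (6,1,-1).
General solution: c_1e^(-3t)(5,0,-1) + c_2e^(-4t)(-4,0,1) + c_3e^(t)(6,1,-1).

x_1(t) = 5c_1e^(-3t) - 4c_2e^(-4t) + 6c_3e^(t), x_2(t) = c_3e^(t), x_3(t) = -c_1e^(-3t) + c_2e^(-4t) - c_3e^(t)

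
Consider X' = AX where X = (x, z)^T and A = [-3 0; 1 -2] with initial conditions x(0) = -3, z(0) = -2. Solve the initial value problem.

Coefficient matrix A = [[-3, 0], [1, -2]].
Characteristic polynomial det(A - λI) = λ^2 + 5λ + 6 = 0.
Eigenvalues λ = -3, -2.
For λ=-3: (A-λI) row 2 is [1, 1], so an eigenvector is (-1, 1).
For λ=-2: (A-λI) row 1 is [-1, 0], so an eigenvector is (0, -1).
General solution: c_1e^(-3t)(-1,1) + c_2e^(-2t)(0,-1).
Applying x(0)=-3, z(0)=-2 gives c_1=3, c_2=5.

x(t) = -3e^(-3t), z(t) = -5e^(-2t) + 3e^(-3t)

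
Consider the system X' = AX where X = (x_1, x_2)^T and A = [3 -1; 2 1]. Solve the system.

Coefficient matrix A = [[3, -1], [2, 1]].
Characteristic polynomial det(A - λI) = λ^2 - 4λ + 5 = 0.
Eigenvalues λ = 2 ± i (complex conjugate pair).
For λ=2+i: an eigenvector is (0,1) - i(-1,-1) = (0 + i, 1 + i).
A real fundamental pair from Re and Im of e^((2+i)t)v: X_1 = e^(2t)(cos(t)·(0,1) + sin(t)·(-1,-1)), X_2 = e^(2t)(sin(t)·(0,1) - cos(t)·(-1,-1)).
General solution: C_1X_1 + C_2X_2.

x_1(t) = -C_1e^(2t)sin(t) + C_2e^(2t)cos(t), x_2(t) = -C_1e^(2t)sin(t) + C_1e^(2t)cos(t) + C_2e^(2t)sin(t) + C_2e^(2t)cos(t)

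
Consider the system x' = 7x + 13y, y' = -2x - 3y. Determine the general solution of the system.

Coefficient matrix A = [[7, 13], [-2, -3]].
Characteristic polynomial det(A - λI) = λ^2 - 4λ + 5 = 0.
Eigenvalues λ = 2 ± i (complex conjugate pair).
For λ=2+i: an eigenvector is (2,-1) - i(-3,1) = (2 + 3i, -1 - i).
A real fundamental pair from Re and Im of e^((2+i)t)v: X_1 = e^(2t)(cos(t)·(2,-1) + sin(t)·(-3,1)), X_2 = e^(2t)(sin(t)·(2,-1) - cos(t)·(-3,1)).
General solution: C_1X_1 + C_2X_2.

x(t) = -3C_1e^(2t)sin(t) + 2C_1e^(2t)cos(t) + 2C_2e^(2t)sin(t) + 3C_2e^(2t)cos(t), y(t) = C_1e^(2t)sin(t) - C_1e^(2t)cos(t) - C_2e^(2t)sin(t) - C_2e^(2t)cos(t)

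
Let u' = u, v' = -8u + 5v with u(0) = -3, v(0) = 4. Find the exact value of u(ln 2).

A = [[1,0],[-8,5]]; eigenvalues λ = 5, 1.
Eigenvectors: (0,1) for λ=5, (1,2) for λ=1.
From the initial condition, c_1 = 10, c_2 = -3.
u(ln 2) = (10)(2^5)(0) + (-3)(2^1)(1) = -6.

-6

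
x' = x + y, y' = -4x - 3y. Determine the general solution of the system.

Coefficient matrix A = [[1, 1], [-4, -3]].
Characteristic polynomial det(A - λI) = λ^2 + 2λ + 1 = 0.
Single eigenvalue λ = -1 with algebraic multiplicity 2.
Eigenvector v = (1,-2); generalized eigenvector w with (A-λI)w=v is (0,1).
General solution: e^(-t)[C_1·v + C_2·(t·v + w)].

x(t) = C_1e^(-t) + C_2te^(-t), y(t) = -2C_1e^(-t) - 2C_2te^(-t) + C_2e^(-t)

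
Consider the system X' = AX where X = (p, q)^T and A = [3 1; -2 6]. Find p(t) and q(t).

Coefficient matrix A = [[3, 1], [-2, 6]].
Characteristic polynomial det(A - λI) = λ^2 - 9λ + 20 = 0.
Eigenvalues λ = 4, 5.
For λ=4: (A-λI) row 1 is [-1, 1], so an eigenvector is (-1, -1).
For λ=5: (A-λI) row 1 is [-2, 1], so an eigenvector is (-1, -2).
General solution: C_1e^(4t)(-1,-1) + C_2e^(5t)(-1,-2).

p(t) = -C_1e^(4t) - C_2e^(5t), q(t) = -C_1e^(4t) - 2C_2e^(5t)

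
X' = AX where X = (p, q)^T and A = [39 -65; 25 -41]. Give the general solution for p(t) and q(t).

Coefficient matrix A = [[39, -65], [25, -41]].
Characteristic polynomial det(A - λI) = λ^2 + 2λ + 26 = 0.
Eigenvalues λ = -1 ± 5i (complex conjugate pair).
For λ=-1+5i: an eigenvector is (3,2) - i(-2,-1) = (3 + 2i, 2 + i).
A real fundamental pair from Re and Im of e^((-1+5i)t)v: X_1 = e^(-t)(cos(5t)·(3,2) + sin(5t)·(-2,-1)), X_2 = e^(-t)(sin(5t)·(3,2) - cos(5t)·(-2,-1)).
General solution: K_1X_1 + K_2X_2.

p(t) = -2K_1e^(-t)sin(5t) + 3K_1e^(-t)cos(5t) + 3K_2e^(-t)sin(5t) + 2K_2e^(-t)cos(5t), q(t) = -K_1e^(-t)sin(5t) + 2K_1e^(-t)cos(5t) + 2K_2e^(-t)sin(5t) + K_2e^(-t)cos(5t)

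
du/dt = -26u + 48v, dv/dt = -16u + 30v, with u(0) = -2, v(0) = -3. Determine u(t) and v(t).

u(t) = -12e^(6t) + 10e^(-2t), v(t) = -8e^(6t) + 5e^(-2t)

Coefficient matrix A = [[-26, 48], [-16, 30]].
Characteristic polynomial det(A - λI) = λ^2 - 4λ - 12 = 0.
Eigenvalues λ = -2, 6.
For λ=-2: (A-λI) row 1 is [-24, 48], so an eigenvector is (-2, -1).
For λ=6: (A-λI) row 1 is [-32, 48], so an eigenvector is (-3, -2).
General solution: C_1e^(-2t)(-2,-1) + C_2e^(6t)(-3,-2).
Applying u(0)=-2, v(0)=-3 gives C_1=-5, C_2=4.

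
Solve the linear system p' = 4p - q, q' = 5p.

p(t) = -c_1e^(2t)sin(t) + c_2e^(2t)cos(t), q(t) = -2c_1e^(2t)sin(t) + c_1e^(2t)cos(t) + c_2e^(2t)sin(t) + 2c_2e^(2t)cos(t)

Coefficient matrix A = [[4, -1], [5, 0]].
Characteristic polynomial det(A - λI) = λ^2 - 4λ + 5 = 0.
Eigenvalues λ = 2 ± i (complex conjugate pair).
For λ=2+i: an eigenvector is (0,1) - i(-1,-2) = (0 + i, 1 + 2i).
A real fundamental pair from Re and Im of e^((2+i)t)v: X_1 = e^(2t)(cos(t)·(0,1) + sin(t)·(-1,-2)), X_2 = e^(2t)(sin(t)·(0,1) - cos(t)·(-1,-2)).
General solution: c_1X_1 + c_2X_2.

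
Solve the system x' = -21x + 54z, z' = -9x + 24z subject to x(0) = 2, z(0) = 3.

Coefficient matrix A = [[-21, 54], [-9, 24]].
Characteristic polynomial det(A - λI) = λ^2 - 3λ - 18 = 0.
Eigenvalues λ = 6, -3.
For λ=6: (A-λI) row 1 is [-27, 54], so an eigenvector is (2, 1).
For λ=-3: (A-λI) row 1 is [-18, 54], so an eigenvector is (-3, -1).
General solution: K_1e^(6t)(2,1) + K_2e^(-3t)(-3,-1).
Applying x(0)=2, z(0)=3 gives K_1=7, K_2=4.

x(t) = 14e^(6t) - 12e^(-3t), z(t) = 7e^(6t) - 4e^(-3t)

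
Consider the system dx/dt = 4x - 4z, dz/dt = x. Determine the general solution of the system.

x(t) = -2K_1e^(2t) - 2K_2te^(2t) + 3K_2e^(2t), z(t) = -K_1e^(2t) - K_2te^(2t) + 2K_2e^(2t)

Coefficient matrix A = [[4, -4], [1, 0]].
Characteristic polynomial det(A - λI) = λ^2 - 4λ + 4 = 0.
Single eigenvalue λ = 2 with algebraic multiplicity 2.
Eigenvector v = (-2,-1); generalized eigenvector w with (A-λI)w=v is (3,2).
General solution: e^(2t)[K_1·v + K_2·(t·v + w)].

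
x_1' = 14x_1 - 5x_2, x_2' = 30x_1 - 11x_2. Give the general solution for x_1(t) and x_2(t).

Coefficient matrix A = [[14, -5], [30, -11]].
Characteristic polynomial det(A - λI) = λ^2 - 3λ - 4 = 0.
Eigenvalues λ = -1, 4.
For λ=-1: (A-λI) row 1 is [15, -5], so an eigenvector is (-1, -3).
For λ=4: (A-λI) row 1 is [10, -5], so an eigenvector is (-1, -2).
General solution: c_1e^(-t)(-1,-3) + c_2e^(4t)(-1,-2).

x_1(t) = -c_1e^(-t) - c_2e^(4t), x_2(t) = -3c_1e^(-t) - 2c_2e^(4t)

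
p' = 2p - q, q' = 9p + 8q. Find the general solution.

Coefficient matrix A = [[2, -1], [9, 8]].
Characteristic polynomial det(A - λI) = λ^2 - 10λ + 25 = 0.
Single eigenvalue λ = 5 with algebraic multiplicity 2.
Eigenvector v = (1,-3); generalized eigenvector w with (A-λI)w=v is (0,-1).
General solution: e^(5t)[c_1·v + c_2·(t·v + w)].

p(t) = c_1e^(5t) + c_2te^(5t), q(t) = -3c_1e^(5t) - 3c_2te^(5t) - c_2e^(5t)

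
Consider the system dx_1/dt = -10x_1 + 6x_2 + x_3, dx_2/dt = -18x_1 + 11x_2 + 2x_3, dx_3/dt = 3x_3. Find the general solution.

x_1(t) = c_1e^(2t) + c_2e^(3t) - 2c_3e^(-t), x_2(t) = 2c_1e^(2t) + 2c_2e^(3t) - 3c_3e^(-t), x_3(t) = c_2e^(3t)

Coefficient matrix A = [[-10, 6, 1], [-18, 11, 2], [0, 0, 3]].
det(A - λI) = 0 gives eigenvalues λ = 2, 3, -1.
For λ=2: eigenvector (1,2,0).
For λ=3: eigenvector (1,2,1).
For λ=-1: eigenvector (-2,-3,0).
General solution: c_1e^(2t)(1,2,0) + c_2e^(3t)(1,2,1) + c_3e^(-t)(-2,-3,0).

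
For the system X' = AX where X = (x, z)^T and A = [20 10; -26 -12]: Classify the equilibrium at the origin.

unstable spiral

A = [[20,10],[-26,-12]]; det(A-λI) = λ^2 - 8λ + 20.
λ = 4 ± 2i: positive real part.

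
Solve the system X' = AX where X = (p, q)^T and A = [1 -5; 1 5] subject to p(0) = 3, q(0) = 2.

Coefficient matrix A = [[1, -5], [1, 5]].
Characteristic polynomial det(A - λI) = λ^2 - 6λ + 10 = 0.
Eigenvalues λ = 3 ± i (complex conjugate pair).
For λ=3+i: an eigenvector is (-1,0) - i(2,-1) = (-1 - 2i, 0 + i).
A real fundamental pair from Re and Im of e^((3+i)t)v: X_1 = e^(3t)(cos(t)·(-1,0) + sin(t)·(2,-1)), X_2 = e^(3t)(sin(t)·(-1,0) - cos(t)·(2,-1)).
General solution: c_1X_1 + c_2X_2.
Applying p(0)=3, q(0)=2 gives c_1=-7, c_2=2.

p(t) = -16e^(3t)sin(t) + 3e^(3t)cos(t), q(t) = 7e^(3t)sin(t) + 2e^(3t)cos(t)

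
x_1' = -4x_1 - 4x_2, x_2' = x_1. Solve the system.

Coefficient matrix A = [[-4, -4], [1, 0]].
Characteristic polynomial det(A - λI) = λ^2 + 4λ + 4 = 0.
Single eigenvalue λ = -2 with algebraic multiplicity 2.
Eigenvector v = (-2,1); generalized eigenvector w with (A-λI)w=v is (-1,1).
General solution: e^(-2t)[K_1·v + K_2·(t·v + w)].

x_1(t) = -2K_1e^(-2t) - 2K_2te^(-2t) - K_2e^(-2t), x_2(t) = K_1e^(-2t) + K_2te^(-2t) + K_2e^(-2t)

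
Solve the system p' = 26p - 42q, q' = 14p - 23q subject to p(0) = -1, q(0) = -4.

Coefficient matrix A = [[26, -42], [14, -23]].
Characteristic polynomial det(A - λI) = λ^2 - 3λ - 10 = 0.
Eigenvalues λ = -2, 5.
For λ=-2: (A-λI) row 1 is [28, -42], so an eigenvector is (-3, -2).
For λ=5: (A-λI) row 1 is [21, -42], so an eigenvector is (2, 1).
General solution: c_1e^(-2t)(-3,-2) + c_2e^(5t)(2,1).
Applying p(0)=-1, q(0)=-4 gives c_1=7, c_2=10.

p(t) = 20e^(5t) - 21e^(-2t), q(t) = 10e^(5t) - 14e^(-2t)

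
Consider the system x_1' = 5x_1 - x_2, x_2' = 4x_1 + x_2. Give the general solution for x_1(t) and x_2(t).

Coefficient matrix A = [[5, -1], [4, 1]].
Characteristic polynomial det(A - λI) = λ^2 - 6λ + 9 = 0.
Single eigenvalue λ = 3 with algebraic multiplicity 2.
Eigenvector v = (-1,-2); generalized eigenvector w with (A-λI)w=v is (1,3).
General solution: e^(3t)[K_1·v + K_2·(t·v + w)].

x_1(t) = -K_1e^(3t) - K_2te^(3t) + K_2e^(3t), x_2(t) = -2K_1e^(3t) - 2K_2te^(3t) + 3K_2e^(3t)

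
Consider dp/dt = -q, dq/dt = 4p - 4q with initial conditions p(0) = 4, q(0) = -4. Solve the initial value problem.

p(t) = 12te^(-2t) + 4e^(-2t), q(t) = 24te^(-2t) - 4e^(-2t)

Coefficient matrix A = [[0, -1], [4, -4]].
Characteristic polynomial det(A - λI) = λ^2 + 4λ + 4 = 0.
Single eigenvalue λ = -2 with algebraic multiplicity 2.
Eigenvector v = (1,2); generalized eigenvector w with (A-λI)w=v is (2,3).
General solution: e^(-2t)[K_1·v + K_2·(t·v + w)].
Applying p(0)=4, q(0)=-4 gives K_1=-20, K_2=12.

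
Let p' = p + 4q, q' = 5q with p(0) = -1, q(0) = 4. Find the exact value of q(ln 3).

972

A = [[1,4],[0,5]]; eigenvalues λ = 1, 5.
Eigenvectors: (-1,0) for λ=1, (1,1) for λ=5.
From the initial condition, c_1 = 5, c_2 = 4.
q(ln 3) = (5)(3^1)(0) + (4)(3^5)(1) = 972.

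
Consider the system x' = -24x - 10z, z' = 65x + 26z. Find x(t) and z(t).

x(t) = -c_1e^(t)sin(5t) - c_1e^(t)cos(5t) - c_2e^(t)sin(5t) + c_2e^(t)cos(5t), z(t) = 2c_1e^(t)sin(5t) + 3c_1e^(t)cos(5t) + 3c_2e^(t)sin(5t) - 2c_2e^(t)cos(5t)

Coefficient matrix A = [[-24, -10], [65, 26]].
Characteristic polynomial det(A - λI) = λ^2 - 2λ + 26 = 0.
Eigenvalues λ = 1 ± 5i (complex conjugate pair).
For λ=1+5i: an eigenvector is (-1,3) - i(-1,2) = (-1 + i, 3 - 2i).
A real fundamental pair from Re and Im of e^((1+5i)t)v: X_1 = e^(t)(cos(5t)·(-1,3) + sin(5t)·(-1,2)), X_2 = e^(t)(sin(5t)·(-1,3) - cos(5t)·(-1,2)).
General solution: c_1X_1 + c_2X_2.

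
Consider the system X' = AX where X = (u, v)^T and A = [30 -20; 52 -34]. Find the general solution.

u(t) = 2c_1e^(-2t)sin(4t) - c_1e^(-2t)cos(4t) - c_2e^(-2t)sin(4t) - 2c_2e^(-2t)cos(4t), v(t) = 3c_1e^(-2t)sin(4t) - 2c_1e^(-2t)cos(4t) - 2c_2e^(-2t)sin(4t) - 3c_2e^(-2t)cos(4t)

Coefficient matrix A = [[30, -20], [52, -34]].
Characteristic polynomial det(A - λI) = λ^2 + 4λ + 20 = 0.
Eigenvalues λ = -2 ± 4i (complex conjugate pair).
For λ=-2+4i: an eigenvector is (-1,-2) - i(2,3) = (-1 - 2i, -2 - 3i).
A real fundamental pair from Re and Im of e^((-2+4i)t)v: X_1 = e^(-2t)(cos(4t)·(-1,-2) + sin(4t)·(2,3)), X_2 = e^(-2t)(sin(4t)·(-1,-2) - cos(4t)·(2,3)).
General solution: c_1X_1 + c_2X_2.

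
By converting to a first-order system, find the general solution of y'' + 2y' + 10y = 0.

Let x_1 = y, x_2 = y'. Then x_1' = x_2 and x_2' = -10x_1 - 2x_2.
A = [[0,1],[-10,-2]]; det(A-λI) = λ^2 + 2λ + 10.
Eigenvalues λ = -1 ± 3i.

y(t) = K_1e^(-t)cos(3t) + K_2e^(-t)sin(3t)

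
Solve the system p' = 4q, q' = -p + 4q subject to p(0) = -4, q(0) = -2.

Coefficient matrix A = [[0, 4], [-1, 4]].
Characteristic polynomial det(A - λI) = λ^2 - 4λ + 4 = 0.
Single eigenvalue λ = 2 with algebraic multiplicity 2.
Eigenvector v = (2,1); generalized eigenvector w with (A-λI)w=v is (-3,-1).
General solution: e^(2t)[c_1·v + c_2·(t·v + w)].
Applying p(0)=-4, q(0)=-2 gives c_1=-2, c_2=0.

p(t) = -4e^(2t), q(t) = -2e^(2t)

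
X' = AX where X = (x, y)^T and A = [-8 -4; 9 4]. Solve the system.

Coefficient matrix A = [[-8, -4], [9, 4]].
Characteristic polynomial det(A - λI) = λ^2 + 4λ + 4 = 0.
Single eigenvalue λ = -2 with algebraic multiplicity 2.
Eigenvector v = (2,-3); generalized eigenvector w with (A-λI)w=v is (-1,1).
General solution: e^(-2t)[C_1·v + C_2·(t·v + w)].

x(t) = 2C_1e^(-2t) + 2C_2te^(-2t) - C_2e^(-2t), y(t) = -3C_1e^(-2t) - 3C_2te^(-2t) + C_2e^(-2t)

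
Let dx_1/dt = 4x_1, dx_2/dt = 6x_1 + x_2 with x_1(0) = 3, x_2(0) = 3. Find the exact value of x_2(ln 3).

A = [[4,0],[6,1]]; eigenvalues λ = 1, 4.
Eigenvectors: (0,-1) for λ=1, (-1,-2) for λ=4.
From the initial condition, c_1 = 3, c_2 = -3.
x_2(ln 3) = (3)(3^1)(-1) + (-3)(3^4)(-2) = 477.

477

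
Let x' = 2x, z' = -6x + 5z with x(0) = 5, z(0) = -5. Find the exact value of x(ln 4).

A = [[2,0],[-6,5]]; eigenvalues λ = 2, 5.
Eigenvectors: (-1,-2) for λ=2, (0,-1) for λ=5.
From the initial condition, c_1 = -5, c_2 = 15.
x(ln 4) = (-5)(4^2)(-1) + (15)(4^5)(0) = 80.

80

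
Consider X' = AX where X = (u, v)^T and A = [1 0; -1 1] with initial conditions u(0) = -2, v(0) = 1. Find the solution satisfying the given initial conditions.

u(t) = -2e^(t), v(t) = 2te^(t) + e^(t)

Coefficient matrix A = [[1, 0], [-1, 1]].
Characteristic polynomial det(A - λI) = λ^2 - 2λ + 1 = 0.
Single eigenvalue λ = 1 with algebraic multiplicity 2.
Eigenvector v = (0,1); generalized eigenvector w with (A-λI)w=v is (-1,3).
General solution: e^(t)[C_1·v + C_2·(t·v + w)].
Applying u(0)=-2, v(0)=1 gives C_1=-5, C_2=2.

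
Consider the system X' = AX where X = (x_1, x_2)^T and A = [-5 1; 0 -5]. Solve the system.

Coefficient matrix A = [[-5, 1], [0, -5]].
Characteristic polynomial det(A - λI) = λ^2 + 10λ + 25 = 0.
Single eigenvalue λ = -5 with algebraic multiplicity 2.
Eigenvector v = (1,0); generalized eigenvector w with (A-λI)w=v is (-2,1).
General solution: e^(-5t)[c_1·v + c_2·(t·v + w)].

x_1(t) = c_1e^(-5t) + c_2te^(-5t) - 2c_2e^(-5t), x_2(t) = c_2e^(-5t)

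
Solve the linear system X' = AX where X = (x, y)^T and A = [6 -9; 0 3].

Coefficient matrix A = [[6, -9], [0, 3]].
Characteristic polynomial det(A - λI) = λ^2 - 9λ + 18 = 0.
Eigenvalues λ = 3, 6.
For λ=3: (A-λI) row 1 is [3, -9], so an eigenvector is (3, 1).
For λ=6: (A-λI) row 1 is [0, -9], so an eigenvector is (-1, 0).
General solution: K_1e^(3t)(3,1) + K_2e^(6t)(-1,0).

x(t) = 3K_1e^(3t) - K_2e^(6t), y(t) = K_1e^(3t)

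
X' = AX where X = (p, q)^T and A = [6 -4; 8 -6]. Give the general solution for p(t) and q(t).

p(t) = -c_1e^(2t) - c_2e^(-2t), q(t) = -c_1e^(2t) - 2c_2e^(-2t)

Coefficient matrix A = [[6, -4], [8, -6]].
Characteristic polynomial det(A - λI) = λ^2 - 4 = 0.
Eigenvalues λ = 2, -2.
For λ=2: (A-λI) row 1 is [4, -4], so an eigenvector is (-1, -1).
For λ=-2: (A-λI) row 1 is [8, -4], so an eigenvector is (-1, -2).
General solution: c_1e^(2t)(-1,-1) + c_2e^(-2t)(-1,-2).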